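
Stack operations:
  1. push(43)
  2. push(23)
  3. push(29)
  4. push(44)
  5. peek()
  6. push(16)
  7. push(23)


push(43) -> [43]
push(23) -> [43, 23]
push(29) -> [43, 23, 29]
push(44) -> [43, 23, 29, 44]
peek()->44
push(16) -> [43, 23, 29, 44, 16]
push(23) -> [43, 23, 29, 44, 16, 23]

Final stack: [43, 23, 29, 44, 16, 23]


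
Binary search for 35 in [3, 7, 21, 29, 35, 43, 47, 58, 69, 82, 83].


Step 1: lo=0, hi=10, mid=5, val=43
Step 2: lo=0, hi=4, mid=2, val=21
Step 3: lo=3, hi=4, mid=3, val=29
Step 4: lo=4, hi=4, mid=4, val=35

Found at index 4


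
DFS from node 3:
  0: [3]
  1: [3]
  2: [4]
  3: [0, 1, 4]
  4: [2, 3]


Visit 3, push [4, 1, 0]
Visit 0, push []
Visit 1, push []
Visit 4, push [2]
Visit 2, push []

DFS order: [3, 0, 1, 4, 2]


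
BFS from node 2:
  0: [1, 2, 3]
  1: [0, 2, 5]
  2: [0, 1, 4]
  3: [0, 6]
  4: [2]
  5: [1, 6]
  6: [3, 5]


Visit 2, enqueue [0, 1, 4]
Visit 0, enqueue [3]
Visit 1, enqueue [5]
Visit 4, enqueue []
Visit 3, enqueue [6]
Visit 5, enqueue []
Visit 6, enqueue []

BFS order: [2, 0, 1, 4, 3, 5, 6]


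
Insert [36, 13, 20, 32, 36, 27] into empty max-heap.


Insert 36: [36]
Insert 13: [36, 13]
Insert 20: [36, 13, 20]
Insert 32: [36, 32, 20, 13]
Insert 36: [36, 36, 20, 13, 32]
Insert 27: [36, 36, 27, 13, 32, 20]

Final heap: [36, 36, 27, 13, 32, 20]


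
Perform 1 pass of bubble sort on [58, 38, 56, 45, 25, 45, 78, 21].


Initial: [58, 38, 56, 45, 25, 45, 78, 21]
Pass 1: [38, 56, 45, 25, 45, 58, 21, 78] (6 swaps)

After 1 pass: [38, 56, 45, 25, 45, 58, 21, 78]


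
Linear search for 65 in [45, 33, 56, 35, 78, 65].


i=0: 45!=65
i=1: 33!=65
i=2: 56!=65
i=3: 35!=65
i=4: 78!=65
i=5: 65==65 found!

Found at 5, 6 comps


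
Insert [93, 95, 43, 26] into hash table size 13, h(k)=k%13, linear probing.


Insert 93: h=2 -> slot 2
Insert 95: h=4 -> slot 4
Insert 43: h=4, 1 probes -> slot 5
Insert 26: h=0 -> slot 0

Table: [26, None, 93, None, 95, 43, None, None, None, None, None, None, None]


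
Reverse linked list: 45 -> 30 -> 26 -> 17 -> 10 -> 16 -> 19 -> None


Step 1: curr=45, set curr.next=prev(None) | reversed so far: 45
Step 2: curr=30, set curr.next=prev(45) | reversed so far: 30 -> 45
Step 3: curr=26, set curr.next=prev(30) | reversed so far: 26 -> 30 -> 45
Step 4: curr=17, set curr.next=prev(26) | reversed so far: 17 -> 26 -> 30 -> 45
Step 5: curr=10, set curr.next=prev(17) | reversed so far: 10 -> 17 -> 26 -> 30 -> 45
Step 6: curr=16, set curr.next=prev(10) | reversed so far: 16 -> 10 -> 17 -> 26 -> 30 -> 45
Step 7: curr=19, set curr.next=prev(16) | reversed so far: 19 -> 16 -> 10 -> 17 -> 26 -> 30 -> 45

19 -> 16 -> 10 -> 17 -> 26 -> 30 -> 45 -> None


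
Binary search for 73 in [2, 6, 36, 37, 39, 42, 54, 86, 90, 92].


Step 1: lo=0, hi=9, mid=4, val=39
Step 2: lo=5, hi=9, mid=7, val=86
Step 3: lo=5, hi=6, mid=5, val=42
Step 4: lo=6, hi=6, mid=6, val=54

Not found


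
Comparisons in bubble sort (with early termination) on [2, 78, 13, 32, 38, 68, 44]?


Algorithm: bubble sort (with early termination)
Input: [2, 78, 13, 32, 38, 68, 44]
Sorted: [2, 13, 32, 38, 44, 68, 78]

15


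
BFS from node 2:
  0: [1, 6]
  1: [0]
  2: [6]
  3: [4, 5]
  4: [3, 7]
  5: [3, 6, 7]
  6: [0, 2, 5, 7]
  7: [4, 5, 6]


Visit 2, enqueue [6]
Visit 6, enqueue [0, 5, 7]
Visit 0, enqueue [1]
Visit 5, enqueue [3]
Visit 7, enqueue [4]
Visit 1, enqueue []
Visit 3, enqueue []
Visit 4, enqueue []

BFS order: [2, 6, 0, 5, 7, 1, 3, 4]


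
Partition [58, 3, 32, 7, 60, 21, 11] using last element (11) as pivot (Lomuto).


Pivot: 11
  3 <= 11: swap -> [3, 58, 32, 7, 60, 21, 11]
  7 <= 11: swap -> [3, 7, 32, 58, 60, 21, 11]
Place pivot at 2: [3, 7, 11, 58, 60, 21, 32]

Partitioned: [3, 7, 11, 58, 60, 21, 32]


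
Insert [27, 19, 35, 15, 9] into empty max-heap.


Insert 27: [27]
Insert 19: [27, 19]
Insert 35: [35, 19, 27]
Insert 15: [35, 19, 27, 15]
Insert 9: [35, 19, 27, 15, 9]

Final heap: [35, 19, 27, 15, 9]


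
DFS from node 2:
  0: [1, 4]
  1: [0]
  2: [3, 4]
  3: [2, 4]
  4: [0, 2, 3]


Visit 2, push [4, 3]
Visit 3, push [4]
Visit 4, push [0]
Visit 0, push [1]
Visit 1, push []

DFS order: [2, 3, 4, 0, 1]


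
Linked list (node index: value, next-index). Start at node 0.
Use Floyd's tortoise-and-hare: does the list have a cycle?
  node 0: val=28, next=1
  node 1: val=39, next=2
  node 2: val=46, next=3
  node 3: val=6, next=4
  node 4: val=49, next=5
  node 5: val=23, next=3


Floyd's tortoise (slow, +1) and hare (fast, +2):
  init: slow=0, fast=0
  step 1: slow=1, fast=2
  step 2: slow=2, fast=4
  step 3: slow=3, fast=3
  slow == fast at node 3: cycle detected

Cycle: yes


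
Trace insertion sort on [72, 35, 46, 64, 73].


Initial: [72, 35, 46, 64, 73]
Insert 35: [35, 72, 46, 64, 73]
Insert 46: [35, 46, 72, 64, 73]
Insert 64: [35, 46, 64, 72, 73]
Insert 73: [35, 46, 64, 72, 73]

Sorted: [35, 46, 64, 72, 73]


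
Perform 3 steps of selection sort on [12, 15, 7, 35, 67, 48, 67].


Initial: [12, 15, 7, 35, 67, 48, 67]
Step 1: min=7 at 2
  Swap: [7, 15, 12, 35, 67, 48, 67]
Step 2: min=12 at 2
  Swap: [7, 12, 15, 35, 67, 48, 67]
Step 3: min=15 at 2
  Swap: [7, 12, 15, 35, 67, 48, 67]

After 3 steps: [7, 12, 15, 35, 67, 48, 67]


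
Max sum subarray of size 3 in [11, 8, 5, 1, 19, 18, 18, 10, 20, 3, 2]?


[0:3]: 24
[1:4]: 14
[2:5]: 25
[3:6]: 38
[4:7]: 55
[5:8]: 46
[6:9]: 48
[7:10]: 33
[8:11]: 25

Max: 55 at [4:7]


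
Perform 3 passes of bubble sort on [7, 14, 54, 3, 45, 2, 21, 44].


Initial: [7, 14, 54, 3, 45, 2, 21, 44]
Pass 1: [7, 14, 3, 45, 2, 21, 44, 54] (5 swaps)
Pass 2: [7, 3, 14, 2, 21, 44, 45, 54] (4 swaps)
Pass 3: [3, 7, 2, 14, 21, 44, 45, 54] (2 swaps)

After 3 passes: [3, 7, 2, 14, 21, 44, 45, 54]


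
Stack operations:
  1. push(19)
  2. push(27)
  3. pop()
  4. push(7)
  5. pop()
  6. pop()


push(19) -> [19]
push(27) -> [19, 27]
pop()->27, [19]
push(7) -> [19, 7]
pop()->7, [19]
pop()->19, []

Final stack: []


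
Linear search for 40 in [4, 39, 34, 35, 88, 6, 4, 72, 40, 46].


i=0: 4!=40
i=1: 39!=40
i=2: 34!=40
i=3: 35!=40
i=4: 88!=40
i=5: 6!=40
i=6: 4!=40
i=7: 72!=40
i=8: 40==40 found!

Found at 8, 9 comps


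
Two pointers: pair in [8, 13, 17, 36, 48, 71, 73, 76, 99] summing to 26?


lo=0(8)+hi=8(99)=107
lo=0(8)+hi=7(76)=84
lo=0(8)+hi=6(73)=81
lo=0(8)+hi=5(71)=79
lo=0(8)+hi=4(48)=56
lo=0(8)+hi=3(36)=44
lo=0(8)+hi=2(17)=25
lo=1(13)+hi=2(17)=30

No pair found


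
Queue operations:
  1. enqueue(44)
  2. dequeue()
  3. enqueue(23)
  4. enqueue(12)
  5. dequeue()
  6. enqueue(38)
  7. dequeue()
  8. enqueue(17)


enqueue(44) -> [44]
dequeue()->44, []
enqueue(23) -> [23]
enqueue(12) -> [23, 12]
dequeue()->23, [12]
enqueue(38) -> [12, 38]
dequeue()->12, [38]
enqueue(17) -> [38, 17]

Final queue: [38, 17]


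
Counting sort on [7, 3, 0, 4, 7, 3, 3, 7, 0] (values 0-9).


Input: [7, 3, 0, 4, 7, 3, 3, 7, 0]
Counts: [2, 0, 0, 3, 1, 0, 0, 3, 0, 0]

Sorted: [0, 0, 3, 3, 3, 4, 7, 7, 7]


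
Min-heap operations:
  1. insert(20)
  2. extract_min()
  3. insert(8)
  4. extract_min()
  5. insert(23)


insert(20) -> [20]
extract_min()->20, []
insert(8) -> [8]
extract_min()->8, []
insert(23) -> [23]

Final heap: [23]


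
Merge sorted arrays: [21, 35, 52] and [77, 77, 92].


Take 21 from A
Take 35 from A
Take 52 from A

Merged: [21, 35, 52, 77, 77, 92]


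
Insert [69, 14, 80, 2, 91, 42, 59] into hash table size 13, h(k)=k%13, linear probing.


Insert 69: h=4 -> slot 4
Insert 14: h=1 -> slot 1
Insert 80: h=2 -> slot 2
Insert 2: h=2, 1 probes -> slot 3
Insert 91: h=0 -> slot 0
Insert 42: h=3, 2 probes -> slot 5
Insert 59: h=7 -> slot 7

Table: [91, 14, 80, 2, 69, 42, None, 59, None, None, None, None, None]


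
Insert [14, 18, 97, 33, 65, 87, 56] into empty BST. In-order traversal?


Insert 14: root
Insert 18: R from 14
Insert 97: R from 14 -> R from 18
Insert 33: R from 14 -> R from 18 -> L from 97
Insert 65: R from 14 -> R from 18 -> L from 97 -> R from 33
Insert 87: R from 14 -> R from 18 -> L from 97 -> R from 33 -> R from 65
Insert 56: R from 14 -> R from 18 -> L from 97 -> R from 33 -> L from 65

In-order: [14, 18, 33, 56, 65, 87, 97]


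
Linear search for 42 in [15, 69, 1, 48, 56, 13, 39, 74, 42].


i=0: 15!=42
i=1: 69!=42
i=2: 1!=42
i=3: 48!=42
i=4: 56!=42
i=5: 13!=42
i=6: 39!=42
i=7: 74!=42
i=8: 42==42 found!

Found at 8, 9 comps


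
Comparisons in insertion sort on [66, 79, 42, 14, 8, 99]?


Algorithm: insertion sort
Input: [66, 79, 42, 14, 8, 99]
Sorted: [8, 14, 42, 66, 79, 99]

11


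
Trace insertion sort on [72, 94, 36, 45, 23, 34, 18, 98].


Initial: [72, 94, 36, 45, 23, 34, 18, 98]
Insert 94: [72, 94, 36, 45, 23, 34, 18, 98]
Insert 36: [36, 72, 94, 45, 23, 34, 18, 98]
Insert 45: [36, 45, 72, 94, 23, 34, 18, 98]
Insert 23: [23, 36, 45, 72, 94, 34, 18, 98]
Insert 34: [23, 34, 36, 45, 72, 94, 18, 98]
Insert 18: [18, 23, 34, 36, 45, 72, 94, 98]
Insert 98: [18, 23, 34, 36, 45, 72, 94, 98]

Sorted: [18, 23, 34, 36, 45, 72, 94, 98]


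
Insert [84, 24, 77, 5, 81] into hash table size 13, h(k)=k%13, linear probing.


Insert 84: h=6 -> slot 6
Insert 24: h=11 -> slot 11
Insert 77: h=12 -> slot 12
Insert 5: h=5 -> slot 5
Insert 81: h=3 -> slot 3

Table: [None, None, None, 81, None, 5, 84, None, None, None, None, 24, 77]


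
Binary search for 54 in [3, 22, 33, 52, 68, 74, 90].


Step 1: lo=0, hi=6, mid=3, val=52
Step 2: lo=4, hi=6, mid=5, val=74
Step 3: lo=4, hi=4, mid=4, val=68

Not found


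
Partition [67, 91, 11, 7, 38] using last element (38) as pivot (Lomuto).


Pivot: 38
  11 <= 38: swap -> [11, 91, 67, 7, 38]
  7 <= 38: swap -> [11, 7, 67, 91, 38]
Place pivot at 2: [11, 7, 38, 91, 67]

Partitioned: [11, 7, 38, 91, 67]


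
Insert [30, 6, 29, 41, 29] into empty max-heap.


Insert 30: [30]
Insert 6: [30, 6]
Insert 29: [30, 6, 29]
Insert 41: [41, 30, 29, 6]
Insert 29: [41, 30, 29, 6, 29]

Final heap: [41, 30, 29, 6, 29]


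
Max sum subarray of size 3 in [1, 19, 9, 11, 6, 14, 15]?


[0:3]: 29
[1:4]: 39
[2:5]: 26
[3:6]: 31
[4:7]: 35

Max: 39 at [1:4]


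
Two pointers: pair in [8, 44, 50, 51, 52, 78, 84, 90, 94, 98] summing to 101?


lo=0(8)+hi=9(98)=106
lo=0(8)+hi=8(94)=102
lo=0(8)+hi=7(90)=98
lo=1(44)+hi=7(90)=134
lo=1(44)+hi=6(84)=128
lo=1(44)+hi=5(78)=122
lo=1(44)+hi=4(52)=96
lo=2(50)+hi=4(52)=102
lo=2(50)+hi=3(51)=101

Yes: 50+51=101


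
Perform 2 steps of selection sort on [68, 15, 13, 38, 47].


Initial: [68, 15, 13, 38, 47]
Step 1: min=13 at 2
  Swap: [13, 15, 68, 38, 47]
Step 2: min=15 at 1
  Swap: [13, 15, 68, 38, 47]

After 2 steps: [13, 15, 68, 38, 47]


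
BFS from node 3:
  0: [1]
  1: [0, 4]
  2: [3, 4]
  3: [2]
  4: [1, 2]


Visit 3, enqueue [2]
Visit 2, enqueue [4]
Visit 4, enqueue [1]
Visit 1, enqueue [0]
Visit 0, enqueue []

BFS order: [3, 2, 4, 1, 0]


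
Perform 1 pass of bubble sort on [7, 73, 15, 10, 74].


Initial: [7, 73, 15, 10, 74]
Pass 1: [7, 15, 10, 73, 74] (2 swaps)

After 1 pass: [7, 15, 10, 73, 74]


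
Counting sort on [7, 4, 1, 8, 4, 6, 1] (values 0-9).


Input: [7, 4, 1, 8, 4, 6, 1]
Counts: [0, 2, 0, 0, 2, 0, 1, 1, 1, 0]

Sorted: [1, 1, 4, 4, 6, 7, 8]


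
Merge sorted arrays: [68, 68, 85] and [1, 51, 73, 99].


Take 1 from B
Take 51 from B
Take 68 from A
Take 68 from A
Take 73 from B
Take 85 from A

Merged: [1, 51, 68, 68, 73, 85, 99]


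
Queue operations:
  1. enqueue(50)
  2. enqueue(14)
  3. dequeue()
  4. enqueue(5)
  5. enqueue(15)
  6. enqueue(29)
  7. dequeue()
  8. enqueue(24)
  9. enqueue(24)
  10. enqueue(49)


enqueue(50) -> [50]
enqueue(14) -> [50, 14]
dequeue()->50, [14]
enqueue(5) -> [14, 5]
enqueue(15) -> [14, 5, 15]
enqueue(29) -> [14, 5, 15, 29]
dequeue()->14, [5, 15, 29]
enqueue(24) -> [5, 15, 29, 24]
enqueue(24) -> [5, 15, 29, 24, 24]
enqueue(49) -> [5, 15, 29, 24, 24, 49]

Final queue: [5, 15, 29, 24, 24, 49]


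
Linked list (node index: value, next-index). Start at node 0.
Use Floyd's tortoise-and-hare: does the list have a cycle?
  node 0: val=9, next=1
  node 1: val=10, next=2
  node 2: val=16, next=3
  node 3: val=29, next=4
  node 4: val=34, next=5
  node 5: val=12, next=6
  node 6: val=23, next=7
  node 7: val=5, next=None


Floyd's tortoise (slow, +1) and hare (fast, +2):
  init: slow=0, fast=0
  step 1: slow=1, fast=2
  step 2: slow=2, fast=4
  step 3: slow=3, fast=6
  step 4: fast 6->7->None, no cycle

Cycle: no


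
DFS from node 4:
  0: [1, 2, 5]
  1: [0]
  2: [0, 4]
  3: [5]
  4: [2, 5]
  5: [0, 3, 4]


Visit 4, push [5, 2]
Visit 2, push [0]
Visit 0, push [5, 1]
Visit 1, push []
Visit 5, push [3]
Visit 3, push []

DFS order: [4, 2, 0, 1, 5, 3]


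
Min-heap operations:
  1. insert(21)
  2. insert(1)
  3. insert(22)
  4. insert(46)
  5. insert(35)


insert(21) -> [21]
insert(1) -> [1, 21]
insert(22) -> [1, 21, 22]
insert(46) -> [1, 21, 22, 46]
insert(35) -> [1, 21, 22, 46, 35]

Final heap: [1, 21, 22, 46, 35]


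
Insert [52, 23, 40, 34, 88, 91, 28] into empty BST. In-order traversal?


Insert 52: root
Insert 23: L from 52
Insert 40: L from 52 -> R from 23
Insert 34: L from 52 -> R from 23 -> L from 40
Insert 88: R from 52
Insert 91: R from 52 -> R from 88
Insert 28: L from 52 -> R from 23 -> L from 40 -> L from 34

In-order: [23, 28, 34, 40, 52, 88, 91]


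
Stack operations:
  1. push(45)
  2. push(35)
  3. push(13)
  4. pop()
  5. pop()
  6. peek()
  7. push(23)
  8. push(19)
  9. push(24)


push(45) -> [45]
push(35) -> [45, 35]
push(13) -> [45, 35, 13]
pop()->13, [45, 35]
pop()->35, [45]
peek()->45
push(23) -> [45, 23]
push(19) -> [45, 23, 19]
push(24) -> [45, 23, 19, 24]

Final stack: [45, 23, 19, 24]


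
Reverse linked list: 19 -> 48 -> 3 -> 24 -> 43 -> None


Step 1: curr=19, set curr.next=prev(None) | reversed so far: 19
Step 2: curr=48, set curr.next=prev(19) | reversed so far: 48 -> 19
Step 3: curr=3, set curr.next=prev(48) | reversed so far: 3 -> 48 -> 19
Step 4: curr=24, set curr.next=prev(3) | reversed so far: 24 -> 3 -> 48 -> 19
Step 5: curr=43, set curr.next=prev(24) | reversed so far: 43 -> 24 -> 3 -> 48 -> 19

43 -> 24 -> 3 -> 48 -> 19 -> None


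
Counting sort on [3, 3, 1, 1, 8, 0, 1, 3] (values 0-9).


Input: [3, 3, 1, 1, 8, 0, 1, 3]
Counts: [1, 3, 0, 3, 0, 0, 0, 0, 1, 0]

Sorted: [0, 1, 1, 1, 3, 3, 3, 8]


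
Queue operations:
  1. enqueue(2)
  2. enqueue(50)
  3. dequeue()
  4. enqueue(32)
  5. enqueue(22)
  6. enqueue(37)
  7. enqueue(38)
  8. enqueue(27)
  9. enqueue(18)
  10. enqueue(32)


enqueue(2) -> [2]
enqueue(50) -> [2, 50]
dequeue()->2, [50]
enqueue(32) -> [50, 32]
enqueue(22) -> [50, 32, 22]
enqueue(37) -> [50, 32, 22, 37]
enqueue(38) -> [50, 32, 22, 37, 38]
enqueue(27) -> [50, 32, 22, 37, 38, 27]
enqueue(18) -> [50, 32, 22, 37, 38, 27, 18]
enqueue(32) -> [50, 32, 22, 37, 38, 27, 18, 32]

Final queue: [50, 32, 22, 37, 38, 27, 18, 32]


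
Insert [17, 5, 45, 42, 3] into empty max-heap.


Insert 17: [17]
Insert 5: [17, 5]
Insert 45: [45, 5, 17]
Insert 42: [45, 42, 17, 5]
Insert 3: [45, 42, 17, 5, 3]

Final heap: [45, 42, 17, 5, 3]


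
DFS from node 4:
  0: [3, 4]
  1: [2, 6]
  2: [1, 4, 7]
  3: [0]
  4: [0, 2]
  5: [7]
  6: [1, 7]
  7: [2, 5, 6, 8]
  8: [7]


Visit 4, push [2, 0]
Visit 0, push [3]
Visit 3, push []
Visit 2, push [7, 1]
Visit 1, push [6]
Visit 6, push [7]
Visit 7, push [8, 5]
Visit 5, push []
Visit 8, push []

DFS order: [4, 0, 3, 2, 1, 6, 7, 5, 8]


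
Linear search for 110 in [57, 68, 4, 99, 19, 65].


i=0: 57!=110
i=1: 68!=110
i=2: 4!=110
i=3: 99!=110
i=4: 19!=110
i=5: 65!=110

Not found, 6 comps


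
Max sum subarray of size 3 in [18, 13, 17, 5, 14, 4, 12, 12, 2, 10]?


[0:3]: 48
[1:4]: 35
[2:5]: 36
[3:6]: 23
[4:7]: 30
[5:8]: 28
[6:9]: 26
[7:10]: 24

Max: 48 at [0:3]


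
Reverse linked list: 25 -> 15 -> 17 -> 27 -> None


Step 1: curr=25, set curr.next=prev(None) | reversed so far: 25
Step 2: curr=15, set curr.next=prev(25) | reversed so far: 15 -> 25
Step 3: curr=17, set curr.next=prev(15) | reversed so far: 17 -> 15 -> 25
Step 4: curr=27, set curr.next=prev(17) | reversed so far: 27 -> 17 -> 15 -> 25

27 -> 17 -> 15 -> 25 -> None


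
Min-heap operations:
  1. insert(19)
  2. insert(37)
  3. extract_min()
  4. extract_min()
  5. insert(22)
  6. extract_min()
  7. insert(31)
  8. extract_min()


insert(19) -> [19]
insert(37) -> [19, 37]
extract_min()->19, [37]
extract_min()->37, []
insert(22) -> [22]
extract_min()->22, []
insert(31) -> [31]
extract_min()->31, []

Final heap: []


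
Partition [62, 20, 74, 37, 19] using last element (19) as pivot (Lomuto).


Pivot: 19
Place pivot at 0: [19, 20, 74, 37, 62]

Partitioned: [19, 20, 74, 37, 62]


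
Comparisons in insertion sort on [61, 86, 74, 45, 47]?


Algorithm: insertion sort
Input: [61, 86, 74, 45, 47]
Sorted: [45, 47, 61, 74, 86]

10


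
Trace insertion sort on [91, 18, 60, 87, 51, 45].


Initial: [91, 18, 60, 87, 51, 45]
Insert 18: [18, 91, 60, 87, 51, 45]
Insert 60: [18, 60, 91, 87, 51, 45]
Insert 87: [18, 60, 87, 91, 51, 45]
Insert 51: [18, 51, 60, 87, 91, 45]
Insert 45: [18, 45, 51, 60, 87, 91]

Sorted: [18, 45, 51, 60, 87, 91]


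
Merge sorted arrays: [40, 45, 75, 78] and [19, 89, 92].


Take 19 from B
Take 40 from A
Take 45 from A
Take 75 from A
Take 78 from A

Merged: [19, 40, 45, 75, 78, 89, 92]


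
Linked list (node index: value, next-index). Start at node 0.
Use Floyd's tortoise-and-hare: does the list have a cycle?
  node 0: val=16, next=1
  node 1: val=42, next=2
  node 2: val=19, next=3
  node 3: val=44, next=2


Floyd's tortoise (slow, +1) and hare (fast, +2):
  init: slow=0, fast=0
  step 1: slow=1, fast=2
  step 2: slow=2, fast=2
  slow == fast at node 2: cycle detected

Cycle: yes


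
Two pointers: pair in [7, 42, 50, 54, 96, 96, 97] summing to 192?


lo=0(7)+hi=6(97)=104
lo=1(42)+hi=6(97)=139
lo=2(50)+hi=6(97)=147
lo=3(54)+hi=6(97)=151
lo=4(96)+hi=6(97)=193
lo=4(96)+hi=5(96)=192

Yes: 96+96=192


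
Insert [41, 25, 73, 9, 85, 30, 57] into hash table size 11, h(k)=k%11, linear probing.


Insert 41: h=8 -> slot 8
Insert 25: h=3 -> slot 3
Insert 73: h=7 -> slot 7
Insert 9: h=9 -> slot 9
Insert 85: h=8, 2 probes -> slot 10
Insert 30: h=8, 3 probes -> slot 0
Insert 57: h=2 -> slot 2

Table: [30, None, 57, 25, None, None, None, 73, 41, 9, 85]


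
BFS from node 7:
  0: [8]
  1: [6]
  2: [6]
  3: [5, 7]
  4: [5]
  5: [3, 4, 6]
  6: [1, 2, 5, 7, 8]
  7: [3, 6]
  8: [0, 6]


Visit 7, enqueue [3, 6]
Visit 3, enqueue [5]
Visit 6, enqueue [1, 2, 8]
Visit 5, enqueue [4]
Visit 1, enqueue []
Visit 2, enqueue []
Visit 8, enqueue [0]
Visit 4, enqueue []
Visit 0, enqueue []

BFS order: [7, 3, 6, 5, 1, 2, 8, 4, 0]


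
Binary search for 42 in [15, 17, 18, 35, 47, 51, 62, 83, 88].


Step 1: lo=0, hi=8, mid=4, val=47
Step 2: lo=0, hi=3, mid=1, val=17
Step 3: lo=2, hi=3, mid=2, val=18
Step 4: lo=3, hi=3, mid=3, val=35

Not found


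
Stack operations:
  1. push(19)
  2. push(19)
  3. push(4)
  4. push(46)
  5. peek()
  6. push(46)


push(19) -> [19]
push(19) -> [19, 19]
push(4) -> [19, 19, 4]
push(46) -> [19, 19, 4, 46]
peek()->46
push(46) -> [19, 19, 4, 46, 46]

Final stack: [19, 19, 4, 46, 46]


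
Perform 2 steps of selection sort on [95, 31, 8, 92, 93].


Initial: [95, 31, 8, 92, 93]
Step 1: min=8 at 2
  Swap: [8, 31, 95, 92, 93]
Step 2: min=31 at 1
  Swap: [8, 31, 95, 92, 93]

After 2 steps: [8, 31, 95, 92, 93]


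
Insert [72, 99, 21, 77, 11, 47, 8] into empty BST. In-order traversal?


Insert 72: root
Insert 99: R from 72
Insert 21: L from 72
Insert 77: R from 72 -> L from 99
Insert 11: L from 72 -> L from 21
Insert 47: L from 72 -> R from 21
Insert 8: L from 72 -> L from 21 -> L from 11

In-order: [8, 11, 21, 47, 72, 77, 99]


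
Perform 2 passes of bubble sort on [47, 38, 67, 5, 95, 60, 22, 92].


Initial: [47, 38, 67, 5, 95, 60, 22, 92]
Pass 1: [38, 47, 5, 67, 60, 22, 92, 95] (5 swaps)
Pass 2: [38, 5, 47, 60, 22, 67, 92, 95] (3 swaps)

After 2 passes: [38, 5, 47, 60, 22, 67, 92, 95]


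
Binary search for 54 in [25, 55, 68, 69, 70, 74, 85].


Step 1: lo=0, hi=6, mid=3, val=69
Step 2: lo=0, hi=2, mid=1, val=55
Step 3: lo=0, hi=0, mid=0, val=25

Not found


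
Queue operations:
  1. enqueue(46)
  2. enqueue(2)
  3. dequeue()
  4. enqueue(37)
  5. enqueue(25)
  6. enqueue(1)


enqueue(46) -> [46]
enqueue(2) -> [46, 2]
dequeue()->46, [2]
enqueue(37) -> [2, 37]
enqueue(25) -> [2, 37, 25]
enqueue(1) -> [2, 37, 25, 1]

Final queue: [2, 37, 25, 1]


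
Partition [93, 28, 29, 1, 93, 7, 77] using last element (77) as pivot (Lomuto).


Pivot: 77
  28 <= 77: swap -> [28, 93, 29, 1, 93, 7, 77]
  29 <= 77: swap -> [28, 29, 93, 1, 93, 7, 77]
  1 <= 77: swap -> [28, 29, 1, 93, 93, 7, 77]
  7 <= 77: swap -> [28, 29, 1, 7, 93, 93, 77]
Place pivot at 4: [28, 29, 1, 7, 77, 93, 93]

Partitioned: [28, 29, 1, 7, 77, 93, 93]


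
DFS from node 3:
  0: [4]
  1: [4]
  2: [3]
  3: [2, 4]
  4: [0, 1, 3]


Visit 3, push [4, 2]
Visit 2, push []
Visit 4, push [1, 0]
Visit 0, push []
Visit 1, push []

DFS order: [3, 2, 4, 0, 1]


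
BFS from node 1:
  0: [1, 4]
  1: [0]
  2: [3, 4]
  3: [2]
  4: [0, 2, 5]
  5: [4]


Visit 1, enqueue [0]
Visit 0, enqueue [4]
Visit 4, enqueue [2, 5]
Visit 2, enqueue [3]
Visit 5, enqueue []
Visit 3, enqueue []

BFS order: [1, 0, 4, 2, 5, 3]


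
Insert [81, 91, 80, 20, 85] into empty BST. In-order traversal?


Insert 81: root
Insert 91: R from 81
Insert 80: L from 81
Insert 20: L from 81 -> L from 80
Insert 85: R from 81 -> L from 91

In-order: [20, 80, 81, 85, 91]


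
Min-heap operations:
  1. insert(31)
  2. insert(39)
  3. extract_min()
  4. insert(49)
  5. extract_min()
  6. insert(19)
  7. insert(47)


insert(31) -> [31]
insert(39) -> [31, 39]
extract_min()->31, [39]
insert(49) -> [39, 49]
extract_min()->39, [49]
insert(19) -> [19, 49]
insert(47) -> [19, 49, 47]

Final heap: [19, 49, 47]


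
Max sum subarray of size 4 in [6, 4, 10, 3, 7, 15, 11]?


[0:4]: 23
[1:5]: 24
[2:6]: 35
[3:7]: 36

Max: 36 at [3:7]


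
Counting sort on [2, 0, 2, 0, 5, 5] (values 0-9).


Input: [2, 0, 2, 0, 5, 5]
Counts: [2, 0, 2, 0, 0, 2, 0, 0, 0, 0]

Sorted: [0, 0, 2, 2, 5, 5]


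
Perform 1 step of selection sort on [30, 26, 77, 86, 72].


Initial: [30, 26, 77, 86, 72]
Step 1: min=26 at 1
  Swap: [26, 30, 77, 86, 72]

After 1 step: [26, 30, 77, 86, 72]


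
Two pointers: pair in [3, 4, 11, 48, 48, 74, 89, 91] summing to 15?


lo=0(3)+hi=7(91)=94
lo=0(3)+hi=6(89)=92
lo=0(3)+hi=5(74)=77
lo=0(3)+hi=4(48)=51
lo=0(3)+hi=3(48)=51
lo=0(3)+hi=2(11)=14
lo=1(4)+hi=2(11)=15

Yes: 4+11=15


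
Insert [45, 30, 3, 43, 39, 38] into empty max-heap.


Insert 45: [45]
Insert 30: [45, 30]
Insert 3: [45, 30, 3]
Insert 43: [45, 43, 3, 30]
Insert 39: [45, 43, 3, 30, 39]
Insert 38: [45, 43, 38, 30, 39, 3]

Final heap: [45, 43, 38, 30, 39, 3]


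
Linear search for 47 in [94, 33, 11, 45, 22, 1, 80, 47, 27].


i=0: 94!=47
i=1: 33!=47
i=2: 11!=47
i=3: 45!=47
i=4: 22!=47
i=5: 1!=47
i=6: 80!=47
i=7: 47==47 found!

Found at 7, 8 comps


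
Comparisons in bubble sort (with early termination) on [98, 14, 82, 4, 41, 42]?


Algorithm: bubble sort (with early termination)
Input: [98, 14, 82, 4, 41, 42]
Sorted: [4, 14, 41, 42, 82, 98]

14


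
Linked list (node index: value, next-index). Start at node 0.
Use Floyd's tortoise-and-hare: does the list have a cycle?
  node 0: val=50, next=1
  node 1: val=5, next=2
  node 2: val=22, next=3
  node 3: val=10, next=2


Floyd's tortoise (slow, +1) and hare (fast, +2):
  init: slow=0, fast=0
  step 1: slow=1, fast=2
  step 2: slow=2, fast=2
  slow == fast at node 2: cycle detected

Cycle: yes


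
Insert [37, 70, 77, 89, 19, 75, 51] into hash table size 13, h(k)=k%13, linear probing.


Insert 37: h=11 -> slot 11
Insert 70: h=5 -> slot 5
Insert 77: h=12 -> slot 12
Insert 89: h=11, 2 probes -> slot 0
Insert 19: h=6 -> slot 6
Insert 75: h=10 -> slot 10
Insert 51: h=12, 2 probes -> slot 1

Table: [89, 51, None, None, None, 70, 19, None, None, None, 75, 37, 77]


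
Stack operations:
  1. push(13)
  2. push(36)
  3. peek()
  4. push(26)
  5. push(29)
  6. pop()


push(13) -> [13]
push(36) -> [13, 36]
peek()->36
push(26) -> [13, 36, 26]
push(29) -> [13, 36, 26, 29]
pop()->29, [13, 36, 26]

Final stack: [13, 36, 26]


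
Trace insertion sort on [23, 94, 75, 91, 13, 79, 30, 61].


Initial: [23, 94, 75, 91, 13, 79, 30, 61]
Insert 94: [23, 94, 75, 91, 13, 79, 30, 61]
Insert 75: [23, 75, 94, 91, 13, 79, 30, 61]
Insert 91: [23, 75, 91, 94, 13, 79, 30, 61]
Insert 13: [13, 23, 75, 91, 94, 79, 30, 61]
Insert 79: [13, 23, 75, 79, 91, 94, 30, 61]
Insert 30: [13, 23, 30, 75, 79, 91, 94, 61]
Insert 61: [13, 23, 30, 61, 75, 79, 91, 94]

Sorted: [13, 23, 30, 61, 75, 79, 91, 94]


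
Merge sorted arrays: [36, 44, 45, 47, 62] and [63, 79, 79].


Take 36 from A
Take 44 from A
Take 45 from A
Take 47 from A
Take 62 from A

Merged: [36, 44, 45, 47, 62, 63, 79, 79]


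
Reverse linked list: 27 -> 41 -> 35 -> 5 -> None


Step 1: curr=27, set curr.next=prev(None) | reversed so far: 27
Step 2: curr=41, set curr.next=prev(27) | reversed so far: 41 -> 27
Step 3: curr=35, set curr.next=prev(41) | reversed so far: 35 -> 41 -> 27
Step 4: curr=5, set curr.next=prev(35) | reversed so far: 5 -> 35 -> 41 -> 27

5 -> 35 -> 41 -> 27 -> None


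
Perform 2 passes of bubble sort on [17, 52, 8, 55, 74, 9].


Initial: [17, 52, 8, 55, 74, 9]
Pass 1: [17, 8, 52, 55, 9, 74] (2 swaps)
Pass 2: [8, 17, 52, 9, 55, 74] (2 swaps)

After 2 passes: [8, 17, 52, 9, 55, 74]


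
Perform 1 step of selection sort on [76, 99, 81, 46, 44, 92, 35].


Initial: [76, 99, 81, 46, 44, 92, 35]
Step 1: min=35 at 6
  Swap: [35, 99, 81, 46, 44, 92, 76]

After 1 step: [35, 99, 81, 46, 44, 92, 76]


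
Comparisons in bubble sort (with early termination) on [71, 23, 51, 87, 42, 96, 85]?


Algorithm: bubble sort (with early termination)
Input: [71, 23, 51, 87, 42, 96, 85]
Sorted: [23, 42, 51, 71, 85, 87, 96]

18


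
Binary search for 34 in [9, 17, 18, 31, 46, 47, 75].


Step 1: lo=0, hi=6, mid=3, val=31
Step 2: lo=4, hi=6, mid=5, val=47
Step 3: lo=4, hi=4, mid=4, val=46

Not found


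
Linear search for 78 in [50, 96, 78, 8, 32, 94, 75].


i=0: 50!=78
i=1: 96!=78
i=2: 78==78 found!

Found at 2, 3 comps


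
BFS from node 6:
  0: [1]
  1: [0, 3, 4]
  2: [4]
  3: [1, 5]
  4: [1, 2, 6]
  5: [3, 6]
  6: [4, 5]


Visit 6, enqueue [4, 5]
Visit 4, enqueue [1, 2]
Visit 5, enqueue [3]
Visit 1, enqueue [0]
Visit 2, enqueue []
Visit 3, enqueue []
Visit 0, enqueue []

BFS order: [6, 4, 5, 1, 2, 3, 0]


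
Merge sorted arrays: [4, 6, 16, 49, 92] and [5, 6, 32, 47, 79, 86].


Take 4 from A
Take 5 from B
Take 6 from A
Take 6 from B
Take 16 from A
Take 32 from B
Take 47 from B
Take 49 from A
Take 79 from B
Take 86 from B

Merged: [4, 5, 6, 6, 16, 32, 47, 49, 79, 86, 92]


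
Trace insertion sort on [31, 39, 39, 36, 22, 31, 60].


Initial: [31, 39, 39, 36, 22, 31, 60]
Insert 39: [31, 39, 39, 36, 22, 31, 60]
Insert 39: [31, 39, 39, 36, 22, 31, 60]
Insert 36: [31, 36, 39, 39, 22, 31, 60]
Insert 22: [22, 31, 36, 39, 39, 31, 60]
Insert 31: [22, 31, 31, 36, 39, 39, 60]
Insert 60: [22, 31, 31, 36, 39, 39, 60]

Sorted: [22, 31, 31, 36, 39, 39, 60]


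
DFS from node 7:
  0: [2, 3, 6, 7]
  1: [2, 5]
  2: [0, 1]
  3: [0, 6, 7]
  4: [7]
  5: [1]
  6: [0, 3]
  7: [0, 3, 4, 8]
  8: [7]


Visit 7, push [8, 4, 3, 0]
Visit 0, push [6, 3, 2]
Visit 2, push [1]
Visit 1, push [5]
Visit 5, push []
Visit 3, push [6]
Visit 6, push []
Visit 4, push []
Visit 8, push []

DFS order: [7, 0, 2, 1, 5, 3, 6, 4, 8]


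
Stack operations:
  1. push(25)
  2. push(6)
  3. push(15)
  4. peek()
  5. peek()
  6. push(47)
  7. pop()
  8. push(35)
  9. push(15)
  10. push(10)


push(25) -> [25]
push(6) -> [25, 6]
push(15) -> [25, 6, 15]
peek()->15
peek()->15
push(47) -> [25, 6, 15, 47]
pop()->47, [25, 6, 15]
push(35) -> [25, 6, 15, 35]
push(15) -> [25, 6, 15, 35, 15]
push(10) -> [25, 6, 15, 35, 15, 10]

Final stack: [25, 6, 15, 35, 15, 10]


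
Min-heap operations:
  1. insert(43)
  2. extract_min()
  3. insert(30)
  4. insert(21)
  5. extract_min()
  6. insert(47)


insert(43) -> [43]
extract_min()->43, []
insert(30) -> [30]
insert(21) -> [21, 30]
extract_min()->21, [30]
insert(47) -> [30, 47]

Final heap: [30, 47]


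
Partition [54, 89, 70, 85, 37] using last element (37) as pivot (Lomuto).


Pivot: 37
Place pivot at 0: [37, 89, 70, 85, 54]

Partitioned: [37, 89, 70, 85, 54]


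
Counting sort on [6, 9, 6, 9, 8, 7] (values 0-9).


Input: [6, 9, 6, 9, 8, 7]
Counts: [0, 0, 0, 0, 0, 0, 2, 1, 1, 2]

Sorted: [6, 6, 7, 8, 9, 9]


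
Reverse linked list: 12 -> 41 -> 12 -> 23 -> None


Step 1: curr=12, set curr.next=prev(None) | reversed so far: 12
Step 2: curr=41, set curr.next=prev(12) | reversed so far: 41 -> 12
Step 3: curr=12, set curr.next=prev(41) | reversed so far: 12 -> 41 -> 12
Step 4: curr=23, set curr.next=prev(12) | reversed so far: 23 -> 12 -> 41 -> 12

23 -> 12 -> 41 -> 12 -> None


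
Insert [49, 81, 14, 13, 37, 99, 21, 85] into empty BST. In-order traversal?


Insert 49: root
Insert 81: R from 49
Insert 14: L from 49
Insert 13: L from 49 -> L from 14
Insert 37: L from 49 -> R from 14
Insert 99: R from 49 -> R from 81
Insert 21: L from 49 -> R from 14 -> L from 37
Insert 85: R from 49 -> R from 81 -> L from 99

In-order: [13, 14, 21, 37, 49, 81, 85, 99]


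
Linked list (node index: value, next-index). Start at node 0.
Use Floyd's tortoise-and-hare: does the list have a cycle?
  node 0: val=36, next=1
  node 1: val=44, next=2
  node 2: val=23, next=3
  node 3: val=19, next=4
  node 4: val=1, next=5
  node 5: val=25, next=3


Floyd's tortoise (slow, +1) and hare (fast, +2):
  init: slow=0, fast=0
  step 1: slow=1, fast=2
  step 2: slow=2, fast=4
  step 3: slow=3, fast=3
  slow == fast at node 3: cycle detected

Cycle: yes


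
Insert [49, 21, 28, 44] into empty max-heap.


Insert 49: [49]
Insert 21: [49, 21]
Insert 28: [49, 21, 28]
Insert 44: [49, 44, 28, 21]

Final heap: [49, 44, 28, 21]


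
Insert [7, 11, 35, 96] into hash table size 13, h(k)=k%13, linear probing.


Insert 7: h=7 -> slot 7
Insert 11: h=11 -> slot 11
Insert 35: h=9 -> slot 9
Insert 96: h=5 -> slot 5

Table: [None, None, None, None, None, 96, None, 7, None, 35, None, 11, None]


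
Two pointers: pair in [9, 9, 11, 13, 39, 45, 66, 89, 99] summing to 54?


lo=0(9)+hi=8(99)=108
lo=0(9)+hi=7(89)=98
lo=0(9)+hi=6(66)=75
lo=0(9)+hi=5(45)=54

Yes: 9+45=54


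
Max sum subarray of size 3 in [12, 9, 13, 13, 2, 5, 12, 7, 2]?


[0:3]: 34
[1:4]: 35
[2:5]: 28
[3:6]: 20
[4:7]: 19
[5:8]: 24
[6:9]: 21

Max: 35 at [1:4]


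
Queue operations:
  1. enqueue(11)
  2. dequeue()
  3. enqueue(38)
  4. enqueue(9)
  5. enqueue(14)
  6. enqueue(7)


enqueue(11) -> [11]
dequeue()->11, []
enqueue(38) -> [38]
enqueue(9) -> [38, 9]
enqueue(14) -> [38, 9, 14]
enqueue(7) -> [38, 9, 14, 7]

Final queue: [38, 9, 14, 7]


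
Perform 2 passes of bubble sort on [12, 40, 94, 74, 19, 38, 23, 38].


Initial: [12, 40, 94, 74, 19, 38, 23, 38]
Pass 1: [12, 40, 74, 19, 38, 23, 38, 94] (5 swaps)
Pass 2: [12, 40, 19, 38, 23, 38, 74, 94] (4 swaps)

After 2 passes: [12, 40, 19, 38, 23, 38, 74, 94]


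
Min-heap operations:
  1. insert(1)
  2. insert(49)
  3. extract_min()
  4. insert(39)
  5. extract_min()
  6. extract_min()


insert(1) -> [1]
insert(49) -> [1, 49]
extract_min()->1, [49]
insert(39) -> [39, 49]
extract_min()->39, [49]
extract_min()->49, []

Final heap: []


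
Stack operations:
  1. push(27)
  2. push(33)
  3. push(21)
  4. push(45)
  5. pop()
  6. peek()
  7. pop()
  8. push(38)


push(27) -> [27]
push(33) -> [27, 33]
push(21) -> [27, 33, 21]
push(45) -> [27, 33, 21, 45]
pop()->45, [27, 33, 21]
peek()->21
pop()->21, [27, 33]
push(38) -> [27, 33, 38]

Final stack: [27, 33, 38]


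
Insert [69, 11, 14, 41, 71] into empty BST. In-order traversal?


Insert 69: root
Insert 11: L from 69
Insert 14: L from 69 -> R from 11
Insert 41: L from 69 -> R from 11 -> R from 14
Insert 71: R from 69

In-order: [11, 14, 41, 69, 71]


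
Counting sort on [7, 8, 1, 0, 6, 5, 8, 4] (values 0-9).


Input: [7, 8, 1, 0, 6, 5, 8, 4]
Counts: [1, 1, 0, 0, 1, 1, 1, 1, 2, 0]

Sorted: [0, 1, 4, 5, 6, 7, 8, 8]


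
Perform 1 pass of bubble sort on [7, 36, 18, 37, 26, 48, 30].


Initial: [7, 36, 18, 37, 26, 48, 30]
Pass 1: [7, 18, 36, 26, 37, 30, 48] (3 swaps)

After 1 pass: [7, 18, 36, 26, 37, 30, 48]


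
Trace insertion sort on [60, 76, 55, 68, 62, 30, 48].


Initial: [60, 76, 55, 68, 62, 30, 48]
Insert 76: [60, 76, 55, 68, 62, 30, 48]
Insert 55: [55, 60, 76, 68, 62, 30, 48]
Insert 68: [55, 60, 68, 76, 62, 30, 48]
Insert 62: [55, 60, 62, 68, 76, 30, 48]
Insert 30: [30, 55, 60, 62, 68, 76, 48]
Insert 48: [30, 48, 55, 60, 62, 68, 76]

Sorted: [30, 48, 55, 60, 62, 68, 76]


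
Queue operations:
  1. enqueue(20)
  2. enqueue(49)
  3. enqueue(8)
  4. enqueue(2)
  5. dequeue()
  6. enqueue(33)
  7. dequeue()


enqueue(20) -> [20]
enqueue(49) -> [20, 49]
enqueue(8) -> [20, 49, 8]
enqueue(2) -> [20, 49, 8, 2]
dequeue()->20, [49, 8, 2]
enqueue(33) -> [49, 8, 2, 33]
dequeue()->49, [8, 2, 33]

Final queue: [8, 2, 33]


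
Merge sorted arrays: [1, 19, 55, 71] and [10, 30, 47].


Take 1 from A
Take 10 from B
Take 19 from A
Take 30 from B
Take 47 from B

Merged: [1, 10, 19, 30, 47, 55, 71]


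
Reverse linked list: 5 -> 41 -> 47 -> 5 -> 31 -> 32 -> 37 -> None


Step 1: curr=5, set curr.next=prev(None) | reversed so far: 5
Step 2: curr=41, set curr.next=prev(5) | reversed so far: 41 -> 5
Step 3: curr=47, set curr.next=prev(41) | reversed so far: 47 -> 41 -> 5
Step 4: curr=5, set curr.next=prev(47) | reversed so far: 5 -> 47 -> 41 -> 5
Step 5: curr=31, set curr.next=prev(5) | reversed so far: 31 -> 5 -> 47 -> 41 -> 5
Step 6: curr=32, set curr.next=prev(31) | reversed so far: 32 -> 31 -> 5 -> 47 -> 41 -> 5
Step 7: curr=37, set curr.next=prev(32) | reversed so far: 37 -> 32 -> 31 -> 5 -> 47 -> 41 -> 5

37 -> 32 -> 31 -> 5 -> 47 -> 41 -> 5 -> None


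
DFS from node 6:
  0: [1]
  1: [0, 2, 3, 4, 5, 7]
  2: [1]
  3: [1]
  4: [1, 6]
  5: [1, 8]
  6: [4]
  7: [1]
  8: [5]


Visit 6, push [4]
Visit 4, push [1]
Visit 1, push [7, 5, 3, 2, 0]
Visit 0, push []
Visit 2, push []
Visit 3, push []
Visit 5, push [8]
Visit 8, push []
Visit 7, push []

DFS order: [6, 4, 1, 0, 2, 3, 5, 8, 7]


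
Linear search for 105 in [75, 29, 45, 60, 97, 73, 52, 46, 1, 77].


i=0: 75!=105
i=1: 29!=105
i=2: 45!=105
i=3: 60!=105
i=4: 97!=105
i=5: 73!=105
i=6: 52!=105
i=7: 46!=105
i=8: 1!=105
i=9: 77!=105

Not found, 10 comps


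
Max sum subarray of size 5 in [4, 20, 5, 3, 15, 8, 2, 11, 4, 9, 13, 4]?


[0:5]: 47
[1:6]: 51
[2:7]: 33
[3:8]: 39
[4:9]: 40
[5:10]: 34
[6:11]: 39
[7:12]: 41

Max: 51 at [1:6]


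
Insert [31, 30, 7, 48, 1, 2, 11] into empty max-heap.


Insert 31: [31]
Insert 30: [31, 30]
Insert 7: [31, 30, 7]
Insert 48: [48, 31, 7, 30]
Insert 1: [48, 31, 7, 30, 1]
Insert 2: [48, 31, 7, 30, 1, 2]
Insert 11: [48, 31, 11, 30, 1, 2, 7]

Final heap: [48, 31, 11, 30, 1, 2, 7]


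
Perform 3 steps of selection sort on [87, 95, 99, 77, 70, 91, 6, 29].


Initial: [87, 95, 99, 77, 70, 91, 6, 29]
Step 1: min=6 at 6
  Swap: [6, 95, 99, 77, 70, 91, 87, 29]
Step 2: min=29 at 7
  Swap: [6, 29, 99, 77, 70, 91, 87, 95]
Step 3: min=70 at 4
  Swap: [6, 29, 70, 77, 99, 91, 87, 95]

After 3 steps: [6, 29, 70, 77, 99, 91, 87, 95]


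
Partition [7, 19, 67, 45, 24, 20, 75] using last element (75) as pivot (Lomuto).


Pivot: 75
  7 <= 75: advance i (no swap)
  19 <= 75: advance i (no swap)
  67 <= 75: advance i (no swap)
  45 <= 75: advance i (no swap)
  24 <= 75: advance i (no swap)
  20 <= 75: advance i (no swap)
Place pivot at 6: [7, 19, 67, 45, 24, 20, 75]

Partitioned: [7, 19, 67, 45, 24, 20, 75]


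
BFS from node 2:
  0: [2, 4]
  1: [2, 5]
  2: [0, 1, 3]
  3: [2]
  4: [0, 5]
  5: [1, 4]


Visit 2, enqueue [0, 1, 3]
Visit 0, enqueue [4]
Visit 1, enqueue [5]
Visit 3, enqueue []
Visit 4, enqueue []
Visit 5, enqueue []

BFS order: [2, 0, 1, 3, 4, 5]


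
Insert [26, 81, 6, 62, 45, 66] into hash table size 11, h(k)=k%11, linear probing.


Insert 26: h=4 -> slot 4
Insert 81: h=4, 1 probes -> slot 5
Insert 6: h=6 -> slot 6
Insert 62: h=7 -> slot 7
Insert 45: h=1 -> slot 1
Insert 66: h=0 -> slot 0

Table: [66, 45, None, None, 26, 81, 6, 62, None, None, None]


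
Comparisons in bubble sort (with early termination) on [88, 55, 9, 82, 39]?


Algorithm: bubble sort (with early termination)
Input: [88, 55, 9, 82, 39]
Sorted: [9, 39, 55, 82, 88]

10


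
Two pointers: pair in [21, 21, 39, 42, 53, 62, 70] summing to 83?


lo=0(21)+hi=6(70)=91
lo=0(21)+hi=5(62)=83

Yes: 21+62=83


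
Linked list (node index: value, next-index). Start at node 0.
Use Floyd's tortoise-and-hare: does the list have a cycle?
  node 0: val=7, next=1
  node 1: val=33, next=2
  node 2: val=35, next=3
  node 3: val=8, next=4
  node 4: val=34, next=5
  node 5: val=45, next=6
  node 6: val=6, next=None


Floyd's tortoise (slow, +1) and hare (fast, +2):
  init: slow=0, fast=0
  step 1: slow=1, fast=2
  step 2: slow=2, fast=4
  step 3: slow=3, fast=6
  step 4: fast -> None, no cycle

Cycle: no


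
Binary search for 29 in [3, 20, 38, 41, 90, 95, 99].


Step 1: lo=0, hi=6, mid=3, val=41
Step 2: lo=0, hi=2, mid=1, val=20
Step 3: lo=2, hi=2, mid=2, val=38

Not found


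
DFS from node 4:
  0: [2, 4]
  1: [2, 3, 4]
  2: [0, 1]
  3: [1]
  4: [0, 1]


Visit 4, push [1, 0]
Visit 0, push [2]
Visit 2, push [1]
Visit 1, push [3]
Visit 3, push []

DFS order: [4, 0, 2, 1, 3]


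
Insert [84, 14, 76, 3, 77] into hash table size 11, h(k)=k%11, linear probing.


Insert 84: h=7 -> slot 7
Insert 14: h=3 -> slot 3
Insert 76: h=10 -> slot 10
Insert 3: h=3, 1 probes -> slot 4
Insert 77: h=0 -> slot 0

Table: [77, None, None, 14, 3, None, None, 84, None, None, 76]


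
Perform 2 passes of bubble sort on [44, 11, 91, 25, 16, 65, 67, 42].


Initial: [44, 11, 91, 25, 16, 65, 67, 42]
Pass 1: [11, 44, 25, 16, 65, 67, 42, 91] (6 swaps)
Pass 2: [11, 25, 16, 44, 65, 42, 67, 91] (3 swaps)

After 2 passes: [11, 25, 16, 44, 65, 42, 67, 91]


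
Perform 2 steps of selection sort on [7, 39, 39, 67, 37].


Initial: [7, 39, 39, 67, 37]
Step 1: min=7 at 0
  Swap: [7, 39, 39, 67, 37]
Step 2: min=37 at 4
  Swap: [7, 37, 39, 67, 39]

After 2 steps: [7, 37, 39, 67, 39]


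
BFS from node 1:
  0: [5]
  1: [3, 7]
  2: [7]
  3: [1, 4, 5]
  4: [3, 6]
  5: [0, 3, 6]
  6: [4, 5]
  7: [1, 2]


Visit 1, enqueue [3, 7]
Visit 3, enqueue [4, 5]
Visit 7, enqueue [2]
Visit 4, enqueue [6]
Visit 5, enqueue [0]
Visit 2, enqueue []
Visit 6, enqueue []
Visit 0, enqueue []

BFS order: [1, 3, 7, 4, 5, 2, 6, 0]


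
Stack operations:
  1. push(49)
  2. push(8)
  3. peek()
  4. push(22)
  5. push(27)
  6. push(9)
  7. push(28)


push(49) -> [49]
push(8) -> [49, 8]
peek()->8
push(22) -> [49, 8, 22]
push(27) -> [49, 8, 22, 27]
push(9) -> [49, 8, 22, 27, 9]
push(28) -> [49, 8, 22, 27, 9, 28]

Final stack: [49, 8, 22, 27, 9, 28]


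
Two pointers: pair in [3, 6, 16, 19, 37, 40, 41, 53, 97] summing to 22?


lo=0(3)+hi=8(97)=100
lo=0(3)+hi=7(53)=56
lo=0(3)+hi=6(41)=44
lo=0(3)+hi=5(40)=43
lo=0(3)+hi=4(37)=40
lo=0(3)+hi=3(19)=22

Yes: 3+19=22


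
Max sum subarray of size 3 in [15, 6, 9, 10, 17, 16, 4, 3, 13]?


[0:3]: 30
[1:4]: 25
[2:5]: 36
[3:6]: 43
[4:7]: 37
[5:8]: 23
[6:9]: 20

Max: 43 at [3:6]


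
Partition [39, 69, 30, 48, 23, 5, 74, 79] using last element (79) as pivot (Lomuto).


Pivot: 79
  39 <= 79: advance i (no swap)
  69 <= 79: advance i (no swap)
  30 <= 79: advance i (no swap)
  48 <= 79: advance i (no swap)
  23 <= 79: advance i (no swap)
  5 <= 79: advance i (no swap)
  74 <= 79: advance i (no swap)
Place pivot at 7: [39, 69, 30, 48, 23, 5, 74, 79]

Partitioned: [39, 69, 30, 48, 23, 5, 74, 79]


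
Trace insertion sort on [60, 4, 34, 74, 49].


Initial: [60, 4, 34, 74, 49]
Insert 4: [4, 60, 34, 74, 49]
Insert 34: [4, 34, 60, 74, 49]
Insert 74: [4, 34, 60, 74, 49]
Insert 49: [4, 34, 49, 60, 74]

Sorted: [4, 34, 49, 60, 74]
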